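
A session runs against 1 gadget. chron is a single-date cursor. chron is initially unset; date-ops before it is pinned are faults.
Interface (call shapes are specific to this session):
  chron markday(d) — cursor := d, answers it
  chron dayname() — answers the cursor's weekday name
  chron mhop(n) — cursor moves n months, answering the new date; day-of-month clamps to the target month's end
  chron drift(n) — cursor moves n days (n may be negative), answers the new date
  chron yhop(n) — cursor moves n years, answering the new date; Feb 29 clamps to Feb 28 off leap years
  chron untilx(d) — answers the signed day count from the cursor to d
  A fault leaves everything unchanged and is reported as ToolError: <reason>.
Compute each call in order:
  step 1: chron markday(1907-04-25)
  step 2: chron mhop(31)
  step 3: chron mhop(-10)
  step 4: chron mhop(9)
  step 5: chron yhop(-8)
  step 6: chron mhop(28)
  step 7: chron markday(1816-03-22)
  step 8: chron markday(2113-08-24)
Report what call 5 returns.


Answer: 1901-10-25

Derivation:
% 1. chron markday(d=1907-04-25) : 1907-04-25
% 2. chron mhop(n=31) : 1909-11-25
% 3. chron mhop(n=-10) : 1909-01-25
% 4. chron mhop(n=9) : 1909-10-25
% 5. chron yhop(n=-8) : 1901-10-25
% 6. chron mhop(n=28) : 1904-02-25
% 7. chron markday(d=1816-03-22) : 1816-03-22
% 8. chron markday(d=2113-08-24) : 2113-08-24


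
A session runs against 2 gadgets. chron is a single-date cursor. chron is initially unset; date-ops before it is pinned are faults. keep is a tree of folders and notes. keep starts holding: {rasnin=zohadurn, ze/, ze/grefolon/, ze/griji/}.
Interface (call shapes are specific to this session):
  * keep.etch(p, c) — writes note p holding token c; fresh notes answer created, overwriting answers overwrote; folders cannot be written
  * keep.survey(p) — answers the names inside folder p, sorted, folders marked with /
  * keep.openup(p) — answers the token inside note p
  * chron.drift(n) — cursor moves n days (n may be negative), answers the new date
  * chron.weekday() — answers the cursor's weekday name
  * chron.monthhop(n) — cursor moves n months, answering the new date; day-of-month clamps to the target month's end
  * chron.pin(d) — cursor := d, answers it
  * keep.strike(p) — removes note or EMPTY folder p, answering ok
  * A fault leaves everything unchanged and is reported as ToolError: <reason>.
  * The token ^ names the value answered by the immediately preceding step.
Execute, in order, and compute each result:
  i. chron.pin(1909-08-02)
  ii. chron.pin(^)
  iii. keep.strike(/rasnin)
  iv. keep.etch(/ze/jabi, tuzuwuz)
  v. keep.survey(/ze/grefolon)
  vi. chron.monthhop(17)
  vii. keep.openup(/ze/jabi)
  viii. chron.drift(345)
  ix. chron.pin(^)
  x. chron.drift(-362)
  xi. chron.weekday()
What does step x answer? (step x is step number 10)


-- pin(1909-08-02) -> 1909-08-02
-- pin(^) -> 1909-08-02
-- strike(/rasnin) -> ok
-- etch(/ze/jabi, tuzuwuz) -> created
-- survey(/ze/grefolon) -> []
-- monthhop(17) -> 1911-01-02
-- openup(/ze/jabi) -> tuzuwuz
-- drift(345) -> 1911-12-13
-- pin(^) -> 1911-12-13
-- drift(-362) -> 1910-12-16
-- weekday() -> Friday

Answer: 1910-12-16


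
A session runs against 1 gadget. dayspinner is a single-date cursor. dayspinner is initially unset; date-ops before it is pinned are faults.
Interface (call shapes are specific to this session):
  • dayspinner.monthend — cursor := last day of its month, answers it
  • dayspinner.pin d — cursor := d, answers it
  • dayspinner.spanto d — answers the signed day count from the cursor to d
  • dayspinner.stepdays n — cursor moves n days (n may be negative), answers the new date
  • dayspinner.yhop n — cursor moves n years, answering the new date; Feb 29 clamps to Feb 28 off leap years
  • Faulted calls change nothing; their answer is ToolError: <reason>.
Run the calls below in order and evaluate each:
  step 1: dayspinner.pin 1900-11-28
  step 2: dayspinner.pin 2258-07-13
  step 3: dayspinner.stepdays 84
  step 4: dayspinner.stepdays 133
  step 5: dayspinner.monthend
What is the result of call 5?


I try pin on d→1900-11-28, giving 1900-11-28.
Calling pin on d→2258-07-13, and see 2258-07-13.
I invoke stepdays on n→84, giving 2258-10-05.
Invoking stepdays on n→133, giving 2259-02-15.
I run monthend(): 2259-02-28.

Answer: 2259-02-28


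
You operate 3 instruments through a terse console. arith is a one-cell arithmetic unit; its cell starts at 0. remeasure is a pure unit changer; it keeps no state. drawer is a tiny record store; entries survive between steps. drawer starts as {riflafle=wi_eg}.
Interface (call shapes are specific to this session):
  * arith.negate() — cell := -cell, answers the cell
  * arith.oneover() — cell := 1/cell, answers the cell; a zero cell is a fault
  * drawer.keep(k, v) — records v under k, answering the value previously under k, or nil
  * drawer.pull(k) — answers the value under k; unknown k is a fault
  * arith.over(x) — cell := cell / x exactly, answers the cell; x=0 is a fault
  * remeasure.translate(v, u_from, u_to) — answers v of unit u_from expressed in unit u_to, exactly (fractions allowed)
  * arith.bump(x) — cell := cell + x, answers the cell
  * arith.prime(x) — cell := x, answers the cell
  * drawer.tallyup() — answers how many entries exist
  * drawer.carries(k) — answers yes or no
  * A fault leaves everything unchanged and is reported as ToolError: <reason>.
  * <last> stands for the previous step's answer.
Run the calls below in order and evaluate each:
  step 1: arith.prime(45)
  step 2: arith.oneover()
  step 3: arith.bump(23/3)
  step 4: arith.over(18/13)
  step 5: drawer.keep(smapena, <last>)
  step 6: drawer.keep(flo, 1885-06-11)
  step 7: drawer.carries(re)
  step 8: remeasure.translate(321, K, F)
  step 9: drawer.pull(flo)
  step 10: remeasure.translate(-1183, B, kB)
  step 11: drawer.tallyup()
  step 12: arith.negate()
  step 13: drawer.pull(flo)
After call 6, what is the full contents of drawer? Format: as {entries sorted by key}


Answer: {flo=1885-06-11, riflafle=wi_eg, smapena=2249/405}

Derivation:
;; arith.prime(x=45) -> 45
;; arith.oneover() -> 1/45
;; arith.bump(x=23/3) -> 346/45
;; arith.over(x=18/13) -> 2249/405
;; drawer.keep(k=smapena, v=<last>) -> nil
;; drawer.keep(k=flo, v=1885-06-11) -> nil
;; drawer.carries(k=re) -> no
;; remeasure.translate(v=321, u_from=K, u_to=F) -> 11813/100
;; drawer.pull(k=flo) -> 1885-06-11
;; remeasure.translate(v=-1183, u_from=B, u_to=kB) -> -1183/1000
;; drawer.tallyup() -> 3
;; arith.negate() -> -2249/405
;; drawer.pull(k=flo) -> 1885-06-11


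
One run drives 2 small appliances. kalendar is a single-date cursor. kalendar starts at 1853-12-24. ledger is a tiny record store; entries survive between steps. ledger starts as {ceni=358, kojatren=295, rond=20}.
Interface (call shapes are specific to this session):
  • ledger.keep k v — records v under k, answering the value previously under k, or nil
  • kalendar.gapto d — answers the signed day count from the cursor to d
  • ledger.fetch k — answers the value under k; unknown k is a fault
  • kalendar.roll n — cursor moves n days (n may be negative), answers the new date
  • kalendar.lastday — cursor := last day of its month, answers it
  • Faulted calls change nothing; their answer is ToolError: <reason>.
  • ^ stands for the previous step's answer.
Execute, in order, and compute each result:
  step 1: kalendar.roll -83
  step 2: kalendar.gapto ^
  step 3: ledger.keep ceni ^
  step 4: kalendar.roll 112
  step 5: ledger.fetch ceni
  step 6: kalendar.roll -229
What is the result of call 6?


Answer: 1853-06-07

Derivation:
I run kalendar.roll with n→-83, which returns 1853-10-02.
Using kalendar.gapto with d→^, and observe 0.
I call ledger.keep with k→ceni, v→^: 358.
Now I run kalendar.roll with n→112, giving 1854-01-22.
Next I call ledger.fetch with k→ceni, — result: 0.
I invoke kalendar.roll with n→-229, and see 1853-06-07.


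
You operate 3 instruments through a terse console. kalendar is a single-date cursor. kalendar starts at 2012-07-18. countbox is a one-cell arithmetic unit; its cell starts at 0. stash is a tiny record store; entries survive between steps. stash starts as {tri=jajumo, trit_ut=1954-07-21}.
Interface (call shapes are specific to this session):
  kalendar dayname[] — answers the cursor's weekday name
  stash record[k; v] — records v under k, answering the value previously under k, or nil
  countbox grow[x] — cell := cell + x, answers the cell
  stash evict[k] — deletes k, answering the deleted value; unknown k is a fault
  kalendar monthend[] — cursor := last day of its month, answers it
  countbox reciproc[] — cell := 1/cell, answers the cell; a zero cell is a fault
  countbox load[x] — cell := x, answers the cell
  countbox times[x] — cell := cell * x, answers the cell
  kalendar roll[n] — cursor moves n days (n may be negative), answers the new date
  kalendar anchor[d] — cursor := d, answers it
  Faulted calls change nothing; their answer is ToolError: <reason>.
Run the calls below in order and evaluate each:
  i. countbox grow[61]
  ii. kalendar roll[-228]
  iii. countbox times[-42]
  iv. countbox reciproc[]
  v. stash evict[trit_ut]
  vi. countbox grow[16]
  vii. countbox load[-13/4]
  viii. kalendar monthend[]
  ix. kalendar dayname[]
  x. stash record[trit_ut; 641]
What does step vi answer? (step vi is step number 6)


Answer: 40991/2562

Derivation:
>>> countbox grow x: 61
= 61
>>> kalendar roll n: -228
= 2011-12-03
>>> countbox times x: -42
= -2562
>>> countbox reciproc
= -1/2562
>>> stash evict k: trit_ut
= 1954-07-21
>>> countbox grow x: 16
= 40991/2562
>>> countbox load x: -13/4
= -13/4
>>> kalendar monthend
= 2011-12-31
>>> kalendar dayname
= Saturday
>>> stash record k: trit_ut v: 641
= nil


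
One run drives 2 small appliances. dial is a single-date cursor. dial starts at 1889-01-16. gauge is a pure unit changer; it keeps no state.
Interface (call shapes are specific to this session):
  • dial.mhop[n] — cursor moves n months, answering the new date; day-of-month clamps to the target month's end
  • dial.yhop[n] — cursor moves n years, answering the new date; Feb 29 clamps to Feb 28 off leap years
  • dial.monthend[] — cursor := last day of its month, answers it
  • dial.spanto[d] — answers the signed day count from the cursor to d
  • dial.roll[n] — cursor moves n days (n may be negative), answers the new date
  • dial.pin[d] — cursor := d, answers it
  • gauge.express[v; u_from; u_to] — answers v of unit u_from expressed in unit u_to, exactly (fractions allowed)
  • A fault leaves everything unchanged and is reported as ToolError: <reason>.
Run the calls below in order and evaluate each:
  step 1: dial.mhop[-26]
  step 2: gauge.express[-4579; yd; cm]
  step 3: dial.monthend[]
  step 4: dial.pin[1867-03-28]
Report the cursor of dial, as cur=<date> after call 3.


·→ dial.mhop(-26)
·← 1886-11-16
·→ gauge.express(-4579, yd, cm)
·← -10467594/25
·→ dial.monthend()
·← 1886-11-30
·→ dial.pin(1867-03-28)
·← 1867-03-28

Answer: cur=1886-11-30


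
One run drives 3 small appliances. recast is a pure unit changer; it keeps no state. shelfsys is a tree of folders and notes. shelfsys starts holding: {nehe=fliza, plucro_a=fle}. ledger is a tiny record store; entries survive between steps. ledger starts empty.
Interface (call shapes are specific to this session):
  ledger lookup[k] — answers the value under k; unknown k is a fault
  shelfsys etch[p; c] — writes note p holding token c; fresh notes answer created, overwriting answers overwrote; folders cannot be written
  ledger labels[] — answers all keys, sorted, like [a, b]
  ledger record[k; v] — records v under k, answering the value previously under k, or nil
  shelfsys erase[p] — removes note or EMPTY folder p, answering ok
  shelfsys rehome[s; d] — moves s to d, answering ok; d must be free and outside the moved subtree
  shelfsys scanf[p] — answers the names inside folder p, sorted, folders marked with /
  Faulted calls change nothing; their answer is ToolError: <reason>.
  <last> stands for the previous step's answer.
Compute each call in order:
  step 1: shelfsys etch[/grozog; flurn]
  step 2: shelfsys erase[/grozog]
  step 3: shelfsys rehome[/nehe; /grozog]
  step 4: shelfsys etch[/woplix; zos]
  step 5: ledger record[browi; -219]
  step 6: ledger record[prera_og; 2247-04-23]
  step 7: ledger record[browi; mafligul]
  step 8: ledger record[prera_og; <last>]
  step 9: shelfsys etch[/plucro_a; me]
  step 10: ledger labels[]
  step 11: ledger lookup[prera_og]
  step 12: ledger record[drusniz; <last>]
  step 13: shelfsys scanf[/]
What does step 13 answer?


Answer: [grozog, plucro_a, woplix]

Derivation:
Act: shelfsys etch[p→/grozog; c→flurn]
Obs: created
Act: shelfsys erase[p→/grozog]
Obs: ok
Act: shelfsys rehome[s→/nehe; d→/grozog]
Obs: ok
Act: shelfsys etch[p→/woplix; c→zos]
Obs: created
Act: ledger record[k→browi; v→-219]
Obs: nil
Act: ledger record[k→prera_og; v→2247-04-23]
Obs: nil
Act: ledger record[k→browi; v→mafligul]
Obs: -219
Act: ledger record[k→prera_og; v→<last>]
Obs: 2247-04-23
Act: shelfsys etch[p→/plucro_a; c→me]
Obs: overwrote
Act: ledger labels[]
Obs: [browi, prera_og]
Act: ledger lookup[k→prera_og]
Obs: -219
Act: ledger record[k→drusniz; v→<last>]
Obs: nil
Act: shelfsys scanf[p→/]
Obs: [grozog, plucro_a, woplix]


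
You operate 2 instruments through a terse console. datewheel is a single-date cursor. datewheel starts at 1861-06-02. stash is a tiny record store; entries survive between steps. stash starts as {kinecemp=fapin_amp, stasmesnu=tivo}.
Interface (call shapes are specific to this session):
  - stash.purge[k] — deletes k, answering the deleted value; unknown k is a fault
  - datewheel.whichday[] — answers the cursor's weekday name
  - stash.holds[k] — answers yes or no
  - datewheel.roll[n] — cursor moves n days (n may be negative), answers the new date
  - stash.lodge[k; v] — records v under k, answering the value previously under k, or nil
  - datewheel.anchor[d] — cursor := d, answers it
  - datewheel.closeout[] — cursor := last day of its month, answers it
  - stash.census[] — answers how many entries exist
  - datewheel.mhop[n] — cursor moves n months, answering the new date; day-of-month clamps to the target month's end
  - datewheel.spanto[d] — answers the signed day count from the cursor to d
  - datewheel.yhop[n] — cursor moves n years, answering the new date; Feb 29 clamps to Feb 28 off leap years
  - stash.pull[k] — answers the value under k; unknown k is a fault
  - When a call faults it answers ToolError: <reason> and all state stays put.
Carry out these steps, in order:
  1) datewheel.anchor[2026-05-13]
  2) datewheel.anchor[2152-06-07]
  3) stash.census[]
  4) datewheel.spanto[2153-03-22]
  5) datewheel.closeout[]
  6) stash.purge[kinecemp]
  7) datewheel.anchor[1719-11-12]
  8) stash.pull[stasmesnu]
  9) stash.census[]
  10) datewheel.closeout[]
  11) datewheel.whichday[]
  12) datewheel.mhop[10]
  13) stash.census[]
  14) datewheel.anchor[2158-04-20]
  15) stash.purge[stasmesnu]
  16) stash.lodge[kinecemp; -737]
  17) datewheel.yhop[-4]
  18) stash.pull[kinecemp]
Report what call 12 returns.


Answer: 1720-09-30

Derivation:
I use datewheel.anchor with d→2026-05-13, and see 2026-05-13.
Invoking datewheel.anchor with d→2152-06-07: 2152-06-07.
Now I run stash.census: 2.
Now I run datewheel.spanto with d→2153-03-22, giving 288.
Using datewheel.closeout, and get 2152-06-30.
Invoking stash.purge with k→kinecemp, and observe fapin_amp.
I call datewheel.anchor with d→1719-11-12: 1719-11-12.
I run stash.pull with k→stasmesnu, and observe tivo.
Then stash.census(), giving 1.
Now I run datewheel.closeout(): 1719-11-30.
I try datewheel.whichday, which returns Thursday.
I run datewheel.mhop with n→10, → 1720-09-30.
Then stash.census, which returns 1.
I use datewheel.anchor with d→2158-04-20, — result: 2158-04-20.
Next I call stash.purge with k→stasmesnu, which returns tivo.
Calling stash.lodge with k→kinecemp, v→-737, yielding nil.
Next I call datewheel.yhop with n→-4, and get 2154-04-20.
Calling stash.pull with k→kinecemp, and observe -737.


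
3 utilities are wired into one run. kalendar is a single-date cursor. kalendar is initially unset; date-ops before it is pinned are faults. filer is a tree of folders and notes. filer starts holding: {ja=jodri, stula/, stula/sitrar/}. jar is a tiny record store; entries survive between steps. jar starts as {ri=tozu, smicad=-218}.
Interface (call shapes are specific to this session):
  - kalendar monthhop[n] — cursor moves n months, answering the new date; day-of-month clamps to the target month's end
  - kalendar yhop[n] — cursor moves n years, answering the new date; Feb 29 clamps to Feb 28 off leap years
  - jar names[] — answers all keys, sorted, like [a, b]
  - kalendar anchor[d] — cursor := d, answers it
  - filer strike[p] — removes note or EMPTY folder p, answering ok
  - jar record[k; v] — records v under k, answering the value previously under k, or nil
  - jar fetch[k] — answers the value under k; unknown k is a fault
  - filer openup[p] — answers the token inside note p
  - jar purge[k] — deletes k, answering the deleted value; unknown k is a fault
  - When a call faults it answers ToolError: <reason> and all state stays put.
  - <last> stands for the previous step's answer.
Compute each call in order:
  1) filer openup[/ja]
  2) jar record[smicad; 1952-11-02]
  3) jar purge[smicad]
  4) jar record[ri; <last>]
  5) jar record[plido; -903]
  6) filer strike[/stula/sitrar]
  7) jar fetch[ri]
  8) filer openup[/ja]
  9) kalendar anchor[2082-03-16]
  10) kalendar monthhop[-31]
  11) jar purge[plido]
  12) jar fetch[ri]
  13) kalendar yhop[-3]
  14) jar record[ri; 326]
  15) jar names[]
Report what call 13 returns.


Answer: 2076-08-16

Derivation:
$ filer openup p=/ja
[out] jodri
$ jar record k=smicad v=1952-11-02
[out] -218
$ jar purge k=smicad
[out] 1952-11-02
$ jar record k=ri v=<last>
[out] tozu
$ jar record k=plido v=-903
[out] nil
$ filer strike p=/stula/sitrar
[out] ok
$ jar fetch k=ri
[out] 1952-11-02
$ filer openup p=/ja
[out] jodri
$ kalendar anchor d=2082-03-16
[out] 2082-03-16
$ kalendar monthhop n=-31
[out] 2079-08-16
$ jar purge k=plido
[out] -903
$ jar fetch k=ri
[out] 1952-11-02
$ kalendar yhop n=-3
[out] 2076-08-16
$ jar record k=ri v=326
[out] 1952-11-02
$ jar names
[out] [ri]


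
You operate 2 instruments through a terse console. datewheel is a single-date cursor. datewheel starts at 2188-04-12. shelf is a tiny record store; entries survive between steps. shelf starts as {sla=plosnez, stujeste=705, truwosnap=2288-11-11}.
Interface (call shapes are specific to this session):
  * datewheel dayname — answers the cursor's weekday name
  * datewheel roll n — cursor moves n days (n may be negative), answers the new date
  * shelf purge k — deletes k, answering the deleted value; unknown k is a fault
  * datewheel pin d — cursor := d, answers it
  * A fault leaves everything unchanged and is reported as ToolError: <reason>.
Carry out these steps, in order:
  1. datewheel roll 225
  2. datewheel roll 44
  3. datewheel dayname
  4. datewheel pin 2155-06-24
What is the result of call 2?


Answer: 2189-01-06

Derivation:
→ datewheel roll(n→225)
← 2188-11-23
→ datewheel roll(n→44)
← 2189-01-06
→ datewheel dayname()
← Tuesday
→ datewheel pin(d→2155-06-24)
← 2155-06-24


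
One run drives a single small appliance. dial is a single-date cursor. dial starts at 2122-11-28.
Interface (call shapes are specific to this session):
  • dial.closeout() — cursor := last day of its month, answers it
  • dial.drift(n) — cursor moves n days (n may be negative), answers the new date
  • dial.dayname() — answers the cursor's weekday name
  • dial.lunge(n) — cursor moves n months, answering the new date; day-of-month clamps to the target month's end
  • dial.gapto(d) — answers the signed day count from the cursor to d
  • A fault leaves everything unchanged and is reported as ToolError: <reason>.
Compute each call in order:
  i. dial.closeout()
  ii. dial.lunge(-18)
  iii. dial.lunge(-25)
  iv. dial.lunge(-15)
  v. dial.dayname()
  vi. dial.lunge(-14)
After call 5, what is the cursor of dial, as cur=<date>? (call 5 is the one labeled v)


[in] dial.closeout
:: 2122-11-30
[in] dial.lunge n='-18'
:: 2121-05-30
[in] dial.lunge n='-25'
:: 2119-04-30
[in] dial.lunge n='-15'
:: 2118-01-30
[in] dial.dayname
:: Sunday
[in] dial.lunge n='-14'
:: 2116-11-30

Answer: cur=2118-01-30


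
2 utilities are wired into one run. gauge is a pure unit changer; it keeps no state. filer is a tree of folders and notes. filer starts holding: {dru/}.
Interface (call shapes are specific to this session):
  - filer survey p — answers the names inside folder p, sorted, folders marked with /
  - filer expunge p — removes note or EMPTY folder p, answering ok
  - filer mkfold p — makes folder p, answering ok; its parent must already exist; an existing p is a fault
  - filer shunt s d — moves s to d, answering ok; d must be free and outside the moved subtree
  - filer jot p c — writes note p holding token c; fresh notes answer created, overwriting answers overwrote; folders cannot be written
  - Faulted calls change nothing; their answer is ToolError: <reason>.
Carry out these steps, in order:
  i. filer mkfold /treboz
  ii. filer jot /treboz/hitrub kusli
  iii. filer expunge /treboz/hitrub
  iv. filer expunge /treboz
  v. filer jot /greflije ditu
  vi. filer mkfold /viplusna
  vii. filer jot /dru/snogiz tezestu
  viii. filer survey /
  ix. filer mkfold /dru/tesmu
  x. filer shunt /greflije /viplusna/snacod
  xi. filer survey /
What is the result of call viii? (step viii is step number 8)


Answer: [dru/, greflije, viplusna/]

Derivation:
% 1. filer mkfold(/treboz) => ok
% 2. filer jot(/treboz/hitrub, kusli) => created
% 3. filer expunge(/treboz/hitrub) => ok
% 4. filer expunge(/treboz) => ok
% 5. filer jot(/greflije, ditu) => created
% 6. filer mkfold(/viplusna) => ok
% 7. filer jot(/dru/snogiz, tezestu) => created
% 8. filer survey(/) => [dru/, greflije, viplusna/]
% 9. filer mkfold(/dru/tesmu) => ok
% 10. filer shunt(/greflije, /viplusna/snacod) => ok
% 11. filer survey(/) => [dru/, viplusna/]


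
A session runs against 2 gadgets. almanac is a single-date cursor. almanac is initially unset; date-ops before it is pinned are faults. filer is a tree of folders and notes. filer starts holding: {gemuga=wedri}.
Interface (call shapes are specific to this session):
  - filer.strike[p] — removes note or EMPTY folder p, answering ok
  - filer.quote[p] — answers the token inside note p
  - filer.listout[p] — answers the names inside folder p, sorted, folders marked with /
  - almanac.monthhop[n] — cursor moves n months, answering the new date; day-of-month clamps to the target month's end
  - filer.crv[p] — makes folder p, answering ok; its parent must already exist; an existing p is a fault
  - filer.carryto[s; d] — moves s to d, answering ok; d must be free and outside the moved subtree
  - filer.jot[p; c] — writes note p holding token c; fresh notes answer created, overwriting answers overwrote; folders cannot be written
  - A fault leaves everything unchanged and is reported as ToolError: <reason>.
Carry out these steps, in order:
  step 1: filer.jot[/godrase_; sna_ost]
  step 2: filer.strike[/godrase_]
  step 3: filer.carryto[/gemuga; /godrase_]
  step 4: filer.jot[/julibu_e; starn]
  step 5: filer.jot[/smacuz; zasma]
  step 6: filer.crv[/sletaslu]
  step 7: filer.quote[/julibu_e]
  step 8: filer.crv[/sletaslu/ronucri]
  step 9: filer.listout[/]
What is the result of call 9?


>>> filer.jot p='/godrase_' c='sna_ost'
  created
>>> filer.strike p='/godrase_'
  ok
>>> filer.carryto s='/gemuga' d='/godrase_'
  ok
>>> filer.jot p='/julibu_e' c='starn'
  created
>>> filer.jot p='/smacuz' c='zasma'
  created
>>> filer.crv p='/sletaslu'
  ok
>>> filer.quote p='/julibu_e'
  starn
>>> filer.crv p='/sletaslu/ronucri'
  ok
>>> filer.listout p='/'
  [godrase_, julibu_e, sletaslu/, smacuz]

Answer: [godrase_, julibu_e, sletaslu/, smacuz]


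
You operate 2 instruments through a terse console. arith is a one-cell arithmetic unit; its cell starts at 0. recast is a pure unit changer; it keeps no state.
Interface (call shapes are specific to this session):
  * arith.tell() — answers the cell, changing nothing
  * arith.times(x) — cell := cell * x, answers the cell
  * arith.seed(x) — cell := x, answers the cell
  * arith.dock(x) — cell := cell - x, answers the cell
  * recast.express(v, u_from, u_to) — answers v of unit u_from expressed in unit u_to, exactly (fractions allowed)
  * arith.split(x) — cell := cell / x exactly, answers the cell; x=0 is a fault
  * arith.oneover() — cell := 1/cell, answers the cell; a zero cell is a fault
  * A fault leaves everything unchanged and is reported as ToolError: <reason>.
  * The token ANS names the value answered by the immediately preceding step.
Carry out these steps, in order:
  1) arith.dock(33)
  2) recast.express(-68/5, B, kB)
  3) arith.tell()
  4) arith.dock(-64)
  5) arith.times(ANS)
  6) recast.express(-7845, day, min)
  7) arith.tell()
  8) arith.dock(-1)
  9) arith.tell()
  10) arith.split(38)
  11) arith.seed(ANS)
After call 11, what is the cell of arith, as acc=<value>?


-> dock(x=33)
<- -33
-> express(v=-68/5, u_from=B, u_to=kB)
<- -17/1250
-> tell()
<- -33
-> dock(x=-64)
<- 31
-> times(x=ANS)
<- 961
-> express(v=-7845, u_from=day, u_to=min)
<- -11296800
-> tell()
<- 961
-> dock(x=-1)
<- 962
-> tell()
<- 962
-> split(x=38)
<- 481/19
-> seed(x=ANS)
<- 481/19

Answer: acc=481/19


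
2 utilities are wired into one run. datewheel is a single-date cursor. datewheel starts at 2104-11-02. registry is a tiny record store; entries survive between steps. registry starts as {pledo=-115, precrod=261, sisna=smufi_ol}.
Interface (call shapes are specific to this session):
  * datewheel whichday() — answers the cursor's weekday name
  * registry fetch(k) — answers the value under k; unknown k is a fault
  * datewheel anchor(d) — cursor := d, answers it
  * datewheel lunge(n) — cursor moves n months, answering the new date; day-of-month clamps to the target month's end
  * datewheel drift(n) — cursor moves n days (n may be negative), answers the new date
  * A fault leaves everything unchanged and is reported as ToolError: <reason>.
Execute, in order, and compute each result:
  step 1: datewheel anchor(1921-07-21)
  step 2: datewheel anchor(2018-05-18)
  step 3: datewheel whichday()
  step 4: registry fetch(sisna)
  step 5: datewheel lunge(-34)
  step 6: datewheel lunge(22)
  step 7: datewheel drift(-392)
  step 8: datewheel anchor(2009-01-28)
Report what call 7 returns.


Answer: 2016-04-21

Derivation:
·→ datewheel anchor(d→1921-07-21)
·← 1921-07-21
·→ datewheel anchor(d→2018-05-18)
·← 2018-05-18
·→ datewheel whichday()
·← Friday
·→ registry fetch(k→sisna)
·← smufi_ol
·→ datewheel lunge(n→-34)
·← 2015-07-18
·→ datewheel lunge(n→22)
·← 2017-05-18
·→ datewheel drift(n→-392)
·← 2016-04-21
·→ datewheel anchor(d→2009-01-28)
·← 2009-01-28


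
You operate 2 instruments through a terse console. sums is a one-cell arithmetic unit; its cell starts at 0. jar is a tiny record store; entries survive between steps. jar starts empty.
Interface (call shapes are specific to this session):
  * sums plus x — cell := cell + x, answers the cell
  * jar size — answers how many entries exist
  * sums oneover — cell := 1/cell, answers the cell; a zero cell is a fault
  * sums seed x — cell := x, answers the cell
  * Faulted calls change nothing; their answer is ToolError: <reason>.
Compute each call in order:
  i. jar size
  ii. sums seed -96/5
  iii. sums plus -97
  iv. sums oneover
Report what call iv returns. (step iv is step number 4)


Step: jar size[]
Result: 0
Step: sums seed[-96/5]
Result: -96/5
Step: sums plus[-97]
Result: -581/5
Step: sums oneover[]
Result: -5/581

Answer: -5/581


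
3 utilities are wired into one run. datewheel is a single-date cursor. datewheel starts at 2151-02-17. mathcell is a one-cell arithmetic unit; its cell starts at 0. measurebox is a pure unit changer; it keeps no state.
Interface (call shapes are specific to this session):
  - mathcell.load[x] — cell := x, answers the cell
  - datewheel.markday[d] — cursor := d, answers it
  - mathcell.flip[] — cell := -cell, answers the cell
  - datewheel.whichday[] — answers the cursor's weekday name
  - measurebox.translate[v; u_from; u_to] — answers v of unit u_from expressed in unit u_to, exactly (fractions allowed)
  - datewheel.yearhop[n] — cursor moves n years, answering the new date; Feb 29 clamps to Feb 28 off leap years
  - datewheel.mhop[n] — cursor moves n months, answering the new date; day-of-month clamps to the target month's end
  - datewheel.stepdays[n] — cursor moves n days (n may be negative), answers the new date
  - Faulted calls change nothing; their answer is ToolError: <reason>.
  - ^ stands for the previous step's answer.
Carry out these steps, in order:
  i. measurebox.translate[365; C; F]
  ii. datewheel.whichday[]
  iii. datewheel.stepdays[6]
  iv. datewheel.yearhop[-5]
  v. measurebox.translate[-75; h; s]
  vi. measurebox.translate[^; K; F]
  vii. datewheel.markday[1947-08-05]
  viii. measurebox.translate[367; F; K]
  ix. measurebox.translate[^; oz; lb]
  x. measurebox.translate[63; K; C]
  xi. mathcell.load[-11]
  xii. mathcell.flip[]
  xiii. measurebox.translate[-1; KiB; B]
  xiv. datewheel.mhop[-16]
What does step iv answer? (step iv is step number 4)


Invoking translate using v→365, u_from→C, u_to→F, giving 689.
I run whichday, which returns Wednesday.
I run stepdays using n→6, — result: 2151-02-23.
I call yearhop using n→-5, and observe 2146-02-23.
I try translate using v→-75, u_from→h, u_to→s, → -270000.
Next I call translate using v→^, u_from→K, u_to→F, which returns -48645967/100.
Invoking markday using d→1947-08-05, which returns 1947-08-05.
I call translate using v→367, u_from→F, u_to→K: 82667/180.
Calling translate using v→^, u_from→oz, u_to→lb, and get 82667/2880.
I call translate using v→63, u_from→K, u_to→C: -4203/20.
Now I run load using x→-11, — result: -11.
I call flip, and get 11.
Invoking translate using v→-1, u_from→KiB, u_to→B, and see -1024.
Using mhop using n→-16, giving 1946-04-05.

Answer: 2146-02-23


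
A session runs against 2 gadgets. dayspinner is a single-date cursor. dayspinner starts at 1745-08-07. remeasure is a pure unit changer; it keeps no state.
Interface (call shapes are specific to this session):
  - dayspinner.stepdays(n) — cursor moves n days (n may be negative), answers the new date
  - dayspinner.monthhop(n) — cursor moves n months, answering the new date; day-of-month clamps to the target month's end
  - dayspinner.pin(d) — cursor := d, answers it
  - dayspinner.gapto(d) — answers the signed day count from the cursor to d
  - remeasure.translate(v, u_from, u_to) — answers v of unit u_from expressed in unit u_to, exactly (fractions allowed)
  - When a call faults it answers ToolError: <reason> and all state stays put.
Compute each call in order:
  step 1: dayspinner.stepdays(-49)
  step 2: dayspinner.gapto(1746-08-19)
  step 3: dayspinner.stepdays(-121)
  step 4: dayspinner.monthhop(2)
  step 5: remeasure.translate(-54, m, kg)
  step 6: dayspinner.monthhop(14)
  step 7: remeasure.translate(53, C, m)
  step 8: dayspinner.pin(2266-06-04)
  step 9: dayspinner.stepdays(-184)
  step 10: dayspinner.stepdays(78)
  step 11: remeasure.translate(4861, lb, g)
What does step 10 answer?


I use dayspinner.stepdays using n: -49, — result: 1745-06-19.
Using dayspinner.gapto using d: 1746-08-19: 426.
Calling dayspinner.stepdays using n: -121, and see 1745-02-18.
I try dayspinner.monthhop using n: 2, which returns 1745-04-18.
Now I run remeasure.translate using v: -54, u_from: m, u_to: kg, yielding ToolError: incompatible units.
I invoke dayspinner.monthhop using n: 14, → 1746-06-18.
Invoking remeasure.translate using v: 53, u_from: C, u_to: m, giving ToolError: incompatible units.
Now I run dayspinner.pin using d: 2266-06-04, and observe 2266-06-04.
Using dayspinner.stepdays using n: -184, yielding 2265-12-02.
Then dayspinner.stepdays using n: 78, and get 2266-02-18.
Then remeasure.translate using v: 4861, u_from: lb, u_to: g, and observe 220491251057/100000.

Answer: 2266-02-18


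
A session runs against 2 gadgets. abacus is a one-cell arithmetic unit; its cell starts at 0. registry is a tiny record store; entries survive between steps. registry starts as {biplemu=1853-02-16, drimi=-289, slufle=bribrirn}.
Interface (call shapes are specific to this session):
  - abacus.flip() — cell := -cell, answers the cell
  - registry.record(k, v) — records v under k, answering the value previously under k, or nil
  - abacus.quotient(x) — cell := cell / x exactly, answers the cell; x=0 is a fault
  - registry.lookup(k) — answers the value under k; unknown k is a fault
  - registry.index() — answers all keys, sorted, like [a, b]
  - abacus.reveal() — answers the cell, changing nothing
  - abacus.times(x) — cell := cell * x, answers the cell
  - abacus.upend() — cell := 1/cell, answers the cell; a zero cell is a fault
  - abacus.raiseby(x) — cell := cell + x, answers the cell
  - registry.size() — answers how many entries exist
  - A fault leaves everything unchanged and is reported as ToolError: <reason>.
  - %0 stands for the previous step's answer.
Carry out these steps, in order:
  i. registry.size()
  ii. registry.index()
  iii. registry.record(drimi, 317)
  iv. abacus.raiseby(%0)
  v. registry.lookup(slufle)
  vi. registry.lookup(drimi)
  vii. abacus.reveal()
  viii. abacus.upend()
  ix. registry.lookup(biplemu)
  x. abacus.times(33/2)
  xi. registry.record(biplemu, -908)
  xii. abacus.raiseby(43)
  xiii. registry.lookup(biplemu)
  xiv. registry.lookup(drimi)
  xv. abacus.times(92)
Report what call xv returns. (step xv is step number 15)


Answer: 1141766/289

Derivation:
$ registry.size
  3
$ registry.index
  [biplemu, drimi, slufle]
$ registry.record k=drimi v=317
  -289
$ abacus.raiseby x=%0
  -289
$ registry.lookup k=slufle
  bribrirn
$ registry.lookup k=drimi
  317
$ abacus.reveal
  -289
$ abacus.upend
  -1/289
$ registry.lookup k=biplemu
  1853-02-16
$ abacus.times x=33/2
  -33/578
$ registry.record k=biplemu v=-908
  1853-02-16
$ abacus.raiseby x=43
  24821/578
$ registry.lookup k=biplemu
  -908
$ registry.lookup k=drimi
  317
$ abacus.times x=92
  1141766/289


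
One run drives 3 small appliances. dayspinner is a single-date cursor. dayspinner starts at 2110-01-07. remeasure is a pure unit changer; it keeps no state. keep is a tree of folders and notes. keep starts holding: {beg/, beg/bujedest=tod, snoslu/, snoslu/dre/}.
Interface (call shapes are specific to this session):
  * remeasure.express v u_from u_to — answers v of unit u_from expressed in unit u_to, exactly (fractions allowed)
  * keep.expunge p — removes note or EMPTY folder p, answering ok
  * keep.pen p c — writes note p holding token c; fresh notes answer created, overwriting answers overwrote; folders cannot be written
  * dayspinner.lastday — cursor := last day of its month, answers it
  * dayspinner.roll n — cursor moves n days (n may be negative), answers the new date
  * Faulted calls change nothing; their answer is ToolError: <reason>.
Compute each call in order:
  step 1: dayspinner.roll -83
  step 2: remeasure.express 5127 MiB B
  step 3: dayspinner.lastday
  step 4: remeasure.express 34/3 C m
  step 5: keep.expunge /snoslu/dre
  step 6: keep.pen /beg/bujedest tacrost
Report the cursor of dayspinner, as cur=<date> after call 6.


% roll -83
= 2109-10-16
% express 5127 MiB B
= 5376049152
% lastday
= 2109-10-31
% express 34/3 C m
= ToolError: incompatible units
% expunge /snoslu/dre
= ok
% pen /beg/bujedest tacrost
= overwrote

Answer: cur=2109-10-31


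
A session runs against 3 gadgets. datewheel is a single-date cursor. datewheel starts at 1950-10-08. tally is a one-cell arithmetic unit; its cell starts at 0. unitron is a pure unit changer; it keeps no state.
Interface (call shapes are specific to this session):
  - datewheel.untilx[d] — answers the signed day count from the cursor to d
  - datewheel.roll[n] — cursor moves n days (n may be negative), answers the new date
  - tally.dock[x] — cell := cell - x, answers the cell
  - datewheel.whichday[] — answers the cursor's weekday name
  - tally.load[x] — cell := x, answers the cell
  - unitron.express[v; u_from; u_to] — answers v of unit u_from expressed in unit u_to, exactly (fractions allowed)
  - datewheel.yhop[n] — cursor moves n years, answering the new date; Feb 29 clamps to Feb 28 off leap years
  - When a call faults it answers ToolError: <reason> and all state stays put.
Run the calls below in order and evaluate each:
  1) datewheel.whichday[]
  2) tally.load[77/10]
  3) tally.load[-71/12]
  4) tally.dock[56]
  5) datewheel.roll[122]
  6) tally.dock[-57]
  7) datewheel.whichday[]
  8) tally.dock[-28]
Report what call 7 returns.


I call datewheel.whichday(), — result: Sunday.
I invoke tally.load passing x=77/10, and get 77/10.
Then tally.load passing x=-71/12, giving -71/12.
Using tally.dock passing x=56, yielding -743/12.
Next I call datewheel.roll passing n=122, yielding 1951-02-07.
I use tally.dock passing x=-57: -59/12.
I invoke datewheel.whichday, which returns Wednesday.
Using tally.dock passing x=-28, giving 277/12.

Answer: Wednesday


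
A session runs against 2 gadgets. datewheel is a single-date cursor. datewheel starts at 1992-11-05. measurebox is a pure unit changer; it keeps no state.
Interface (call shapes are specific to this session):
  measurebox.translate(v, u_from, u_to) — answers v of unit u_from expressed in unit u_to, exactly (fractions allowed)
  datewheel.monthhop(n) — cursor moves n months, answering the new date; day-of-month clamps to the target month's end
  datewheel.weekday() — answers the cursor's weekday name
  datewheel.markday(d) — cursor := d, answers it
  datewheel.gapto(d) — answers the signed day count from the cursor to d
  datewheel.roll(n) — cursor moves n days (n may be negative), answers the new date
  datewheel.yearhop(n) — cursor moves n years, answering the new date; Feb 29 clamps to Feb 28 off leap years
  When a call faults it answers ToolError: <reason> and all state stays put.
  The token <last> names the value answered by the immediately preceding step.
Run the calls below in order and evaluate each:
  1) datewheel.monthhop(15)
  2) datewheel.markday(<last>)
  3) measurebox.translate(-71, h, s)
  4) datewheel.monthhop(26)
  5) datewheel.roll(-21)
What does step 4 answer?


Do: monthhop[n='15']
See: 1994-02-05
Do: markday[d='<last>']
See: 1994-02-05
Do: translate[v='-71'; u_from='h'; u_to='s']
See: -255600
Do: monthhop[n='26']
See: 1996-04-05
Do: roll[n='-21']
See: 1996-03-15

Answer: 1996-04-05


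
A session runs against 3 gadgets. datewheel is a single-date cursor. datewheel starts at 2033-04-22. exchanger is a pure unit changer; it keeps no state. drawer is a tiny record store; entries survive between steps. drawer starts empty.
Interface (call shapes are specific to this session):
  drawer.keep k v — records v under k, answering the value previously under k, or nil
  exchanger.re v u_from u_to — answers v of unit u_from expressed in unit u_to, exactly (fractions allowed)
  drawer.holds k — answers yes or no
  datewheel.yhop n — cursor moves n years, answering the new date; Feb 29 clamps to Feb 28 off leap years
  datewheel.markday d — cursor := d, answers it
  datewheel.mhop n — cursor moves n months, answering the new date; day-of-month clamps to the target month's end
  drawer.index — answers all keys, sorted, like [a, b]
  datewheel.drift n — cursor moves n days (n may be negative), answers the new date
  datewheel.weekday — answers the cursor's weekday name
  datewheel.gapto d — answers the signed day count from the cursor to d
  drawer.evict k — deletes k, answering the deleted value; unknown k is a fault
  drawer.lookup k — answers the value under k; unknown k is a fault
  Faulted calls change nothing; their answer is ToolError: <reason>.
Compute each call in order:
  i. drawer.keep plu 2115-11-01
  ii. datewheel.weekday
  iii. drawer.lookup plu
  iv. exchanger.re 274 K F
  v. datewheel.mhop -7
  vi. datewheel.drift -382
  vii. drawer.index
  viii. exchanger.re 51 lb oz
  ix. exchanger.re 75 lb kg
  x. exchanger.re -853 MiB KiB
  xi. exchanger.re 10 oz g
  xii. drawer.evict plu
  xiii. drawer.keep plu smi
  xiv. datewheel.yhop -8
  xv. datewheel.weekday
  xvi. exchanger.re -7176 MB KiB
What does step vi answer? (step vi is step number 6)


Answer: 2031-09-06

Derivation:
>>> drawer.keep k: plu v: 2115-11-01
  nil
>>> datewheel.weekday
  Friday
>>> drawer.lookup k: plu
  2115-11-01
>>> exchanger.re v: 274 u_from: K u_to: F
  3353/100
>>> datewheel.mhop n: -7
  2032-09-22
>>> datewheel.drift n: -382
  2031-09-06
>>> drawer.index
  [plu]
>>> exchanger.re v: 51 u_from: lb u_to: oz
  816
>>> exchanger.re v: 75 u_from: lb u_to: kg
  136077711/4000000
>>> exchanger.re v: -853 u_from: MiB u_to: KiB
  -873472
>>> exchanger.re v: 10 u_from: oz u_to: g
  45359237/160000
>>> drawer.evict k: plu
  2115-11-01
>>> drawer.keep k: plu v: smi
  nil
>>> datewheel.yhop n: -8
  2023-09-06
>>> datewheel.weekday
  Wednesday
>>> exchanger.re v: -7176 u_from: MB u_to: KiB
  -14015625/2
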